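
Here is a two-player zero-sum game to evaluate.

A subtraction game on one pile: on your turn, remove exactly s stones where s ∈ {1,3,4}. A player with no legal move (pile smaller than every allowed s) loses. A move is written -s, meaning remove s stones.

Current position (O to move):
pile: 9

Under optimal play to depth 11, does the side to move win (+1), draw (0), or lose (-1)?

value(9, O) = -1

p1 O@[9]: -1[8]-1* -3[6]-1 -4[5]-1
p2 X@[8]: -1[7]+1* -3[5]-1 -4[4]-1
p3 O@[7]: -1[6]-1* -3[4]-1 -4[3]-1
p4 X@[6]: -1[5]-1 -3[3]-1 -4[2]+1*
p5 O@[2]: -1[1]-1*
p6 X@[1]: -1[0]+1*
p7 O@[0] terminal -1; root [9] d11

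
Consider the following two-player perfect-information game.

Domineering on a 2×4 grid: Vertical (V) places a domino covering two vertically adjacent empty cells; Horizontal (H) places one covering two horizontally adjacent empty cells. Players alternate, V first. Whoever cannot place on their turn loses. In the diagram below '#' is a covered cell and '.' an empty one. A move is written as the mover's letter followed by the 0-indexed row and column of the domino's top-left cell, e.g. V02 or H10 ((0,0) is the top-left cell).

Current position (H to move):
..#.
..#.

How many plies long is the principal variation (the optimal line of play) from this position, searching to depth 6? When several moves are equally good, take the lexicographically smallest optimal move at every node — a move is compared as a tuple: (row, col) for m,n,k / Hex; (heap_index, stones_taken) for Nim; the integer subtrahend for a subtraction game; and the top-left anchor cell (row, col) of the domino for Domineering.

ply 1, H at ..#./..#. | H00=+1→###./..#.*; H10=+1→..#./###.
ply 2, V at ###./..#. | V03=-1→####/..##*
ply 3, H at ####/..## | H10=+1→####/####*
ply 4: ####/#### is terminal -1 (V); from ..#./..#. depth 6

PV length from [..#./..#.]: 3 plies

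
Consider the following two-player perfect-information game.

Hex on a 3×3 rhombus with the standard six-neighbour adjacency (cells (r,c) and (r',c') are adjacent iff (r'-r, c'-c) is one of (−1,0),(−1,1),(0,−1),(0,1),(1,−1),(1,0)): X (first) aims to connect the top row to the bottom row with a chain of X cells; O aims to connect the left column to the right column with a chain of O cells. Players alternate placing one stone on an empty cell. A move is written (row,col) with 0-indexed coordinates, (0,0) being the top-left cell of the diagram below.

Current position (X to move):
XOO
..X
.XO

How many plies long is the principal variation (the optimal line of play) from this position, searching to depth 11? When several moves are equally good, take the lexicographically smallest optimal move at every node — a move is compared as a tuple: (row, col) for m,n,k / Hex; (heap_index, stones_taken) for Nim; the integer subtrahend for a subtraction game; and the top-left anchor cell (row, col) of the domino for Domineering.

PV length from [XOO/..X/.XO]: 3 plies

p1 X@[XOO/..X/.XO]: (1,0)[XOO/X.X/.XO]+1* (1,1)[XOO/.XX/.XO]-1 (2,0)[XOO/..X/XXO]-1
p2 O@[XOO/X.X/.XO]: (1,1)[XOO/XOX/.XO]-1* (2,0)[XOO/X.X/OXO]-1
p3 X@[XOO/XOX/.XO]: (2,0)[XOO/XOX/XXO]+1*
p4 O@[XOO/XOX/XXO] terminal -1; root [XOO/..X/.XO] d11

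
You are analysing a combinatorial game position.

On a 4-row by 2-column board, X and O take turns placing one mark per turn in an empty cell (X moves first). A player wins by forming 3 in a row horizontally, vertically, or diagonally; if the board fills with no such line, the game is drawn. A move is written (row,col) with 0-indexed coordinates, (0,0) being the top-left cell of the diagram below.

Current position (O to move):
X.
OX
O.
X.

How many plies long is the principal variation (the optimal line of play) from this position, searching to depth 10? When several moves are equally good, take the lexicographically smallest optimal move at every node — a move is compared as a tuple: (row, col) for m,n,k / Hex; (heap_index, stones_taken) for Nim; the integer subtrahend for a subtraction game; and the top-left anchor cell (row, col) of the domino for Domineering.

PV length from [X./OX/O./X.]: 3 plies

[X./OX/O./X.] O move#1: (0,1):+0/XO/OX/O./X.*, (2,1):+0/X./OX/OO/X., (3,1):+0/X./OX/O./XO
[XO/OX/O./X.] X move#2: (2,1):+0/XO/OX/OX/X.*, (3,1):+0/XO/OX/O./XX
[XO/OX/OX/X.] O move#3: (3,1):+0/XO/OX/OX/XO*
[XO/OX/OX/XO] end (terminal +0, X#4); searched X./OX/O./X. to 10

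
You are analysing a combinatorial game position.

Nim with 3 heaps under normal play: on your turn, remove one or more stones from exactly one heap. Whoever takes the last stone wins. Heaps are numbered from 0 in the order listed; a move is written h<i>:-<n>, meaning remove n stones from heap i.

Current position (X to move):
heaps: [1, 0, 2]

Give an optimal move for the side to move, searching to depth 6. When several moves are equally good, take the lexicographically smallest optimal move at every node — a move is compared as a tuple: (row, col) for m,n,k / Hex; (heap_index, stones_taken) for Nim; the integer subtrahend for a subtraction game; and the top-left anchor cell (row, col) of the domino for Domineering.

[(1,0,2)] X move#1: h0:-1:-1/(0,0,2), h2:-1:+1/(1,0,1)*, h2:-2:-1/(1,0,0)
[(1,0,1)] O move#2: h0:-1:-1/(0,0,1)*, h2:-1:-1/(1,0,0)
[(0,0,1)] X move#3: h2:-1:+1/(0,0,0)*
[(0,0,0)] end (terminal -1, O#4); searched (1,0,2) to 6

X's best at [(1,0,2)]: h2:-1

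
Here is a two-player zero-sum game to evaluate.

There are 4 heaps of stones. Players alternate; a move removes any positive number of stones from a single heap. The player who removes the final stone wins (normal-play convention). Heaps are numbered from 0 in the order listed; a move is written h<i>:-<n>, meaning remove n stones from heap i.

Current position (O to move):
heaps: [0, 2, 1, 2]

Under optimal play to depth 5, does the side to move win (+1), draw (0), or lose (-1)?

[(0,2,1,2)] O move#1: h1:-1:-1/(0,1,1,2), h1:-2:-1/(0,0,1,2), h2:-1:+1/(0,2,0,2)*, h3:-1:-1/(0,2,1,1), h3:-2:-1/(0,2,1,0)
[(0,2,0,2)] X move#2: h1:-1:-1/(0,1,0,2)*, h1:-2:-1/(0,0,0,2), h3:-1:-1/(0,2,0,1), h3:-2:-1/(0,2,0,0)
[(0,1,0,2)] O move#3: h1:-1:-1/(0,0,0,2), h3:-1:+1/(0,1,0,1)*, h3:-2:-1/(0,1,0,0)
[(0,1,0,1)] X move#4: h1:-1:-1/(0,0,0,1)*, h3:-1:-1/(0,1,0,0)
[(0,0,0,1)] O move#5: h3:-1:+1/(0,0,0,0)*
[(0,0,0,0)] end (terminal -1, X#6); searched (0,2,1,2) to 5

value((0,2,1,2), O) = +1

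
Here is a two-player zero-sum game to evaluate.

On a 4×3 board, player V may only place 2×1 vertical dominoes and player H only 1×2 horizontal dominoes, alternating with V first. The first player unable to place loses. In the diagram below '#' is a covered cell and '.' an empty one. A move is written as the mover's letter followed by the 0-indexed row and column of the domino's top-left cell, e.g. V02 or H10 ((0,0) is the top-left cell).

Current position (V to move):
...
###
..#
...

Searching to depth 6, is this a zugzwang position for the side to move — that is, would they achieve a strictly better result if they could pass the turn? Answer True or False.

[.../###/..#/...] V move#1: V20:-1/.../###/#.#/#.., V21:+1/.../###/.##/.#.*
[.../###/.##/.#.] H move#2: H00:-1/##./###/.##/.#.*, H01:-1/.##/###/.##/.#.
[##./###/.##/.#.] V move#3: V20:+1/##./###/###/##.*
[##./###/###/##.] end (terminal -1, H#4); searched .../###/..#/... to 6
pass branch (H moves first from the same position):
  | [.../###/..#/...] H move#1: H00:-1/##./###/..#/..., H01:-1/.##/###/..#/..., H20:+1/.../###/###/...*, H30:+1/.../###/..#/##., H31:+1/.../###/..#/.##
  | [.../###/###/...] end (terminal -1, V#2); searched .../###/..#/... to 6
V moving scores +1; V passing scores -1

zugzwang(.../###/..#/..., V) = False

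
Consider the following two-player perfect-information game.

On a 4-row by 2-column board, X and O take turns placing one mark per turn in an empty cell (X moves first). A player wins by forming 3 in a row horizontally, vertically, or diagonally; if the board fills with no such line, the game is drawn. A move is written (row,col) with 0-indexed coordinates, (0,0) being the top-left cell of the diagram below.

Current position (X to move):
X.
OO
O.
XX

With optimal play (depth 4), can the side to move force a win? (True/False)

X winning at [X./OO/O./XX]: False

[X./OO/O./XX] X move#1: (0,1):+0/XX/OO/O./XX*, (2,1):+0/X./OO/OX/XX
[XX/OO/O./XX] O move#2: (2,1):+0/XX/OO/OO/XX*
[XX/OO/OO/XX] end (terminal +0, X#3); searched X./OO/O./XX to 4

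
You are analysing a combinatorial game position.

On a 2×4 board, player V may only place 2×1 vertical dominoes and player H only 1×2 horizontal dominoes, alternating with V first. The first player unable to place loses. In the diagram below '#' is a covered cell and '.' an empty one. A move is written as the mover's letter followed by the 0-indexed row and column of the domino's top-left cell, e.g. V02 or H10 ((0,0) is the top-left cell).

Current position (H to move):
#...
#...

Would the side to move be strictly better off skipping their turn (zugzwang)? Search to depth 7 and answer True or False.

p1 H@[#.../#...]: H01[###./#...]+1* H02[#.##/#...]+1 H11[#.../###.]+1 H12[#.../#.##]+1
p2 V@[###./#...]: V03[####/#..#]-1*
p3 H@[####/#..#]: H11[####/####]+1*
p4 V@[####/####] terminal -1; root [#.../#...] d7
suppose H passes — search the same position with V to move:
pass> p1 V@[#.../#...]: V01[##../##..]-1 V02[#.#./#.#.]+1* V03[#..#/#..#]-1
pass> p2 H@[#.#./#.#.] terminal -1; root [#.../#...] d7
for H: play +1, pass -1

zugzwang(#.../#..., H) = False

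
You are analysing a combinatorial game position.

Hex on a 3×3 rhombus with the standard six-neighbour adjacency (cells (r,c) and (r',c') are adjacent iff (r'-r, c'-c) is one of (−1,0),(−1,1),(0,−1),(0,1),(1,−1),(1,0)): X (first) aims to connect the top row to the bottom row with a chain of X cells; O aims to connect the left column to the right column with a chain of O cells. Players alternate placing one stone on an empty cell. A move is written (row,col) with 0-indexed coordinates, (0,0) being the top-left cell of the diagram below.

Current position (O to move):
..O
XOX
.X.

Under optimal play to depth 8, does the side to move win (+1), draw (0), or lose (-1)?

value(..O/XOX/.X., O) = +1

p1 O@[..O/XOX/.X.]: (0,0)[O.O/XOX/.X.]+1* (0,1)[.OO/XOX/.X.]+1 (2,0)[..O/XOX/OX.]+1 (2,2)[..O/XOX/.XO]-1
p2 X@[O.O/XOX/.X.]: (0,1)[OXO/XOX/.X.]-1* (2,0)[O.O/XOX/XX.]-1 (2,2)[O.O/XOX/.XX]-1
p3 O@[OXO/XOX/.X.]: (2,0)[OXO/XOX/OX.]+1* (2,2)[OXO/XOX/.XO]-1
p4 X@[OXO/XOX/OX.] terminal -1; root [..O/XOX/.X.] d8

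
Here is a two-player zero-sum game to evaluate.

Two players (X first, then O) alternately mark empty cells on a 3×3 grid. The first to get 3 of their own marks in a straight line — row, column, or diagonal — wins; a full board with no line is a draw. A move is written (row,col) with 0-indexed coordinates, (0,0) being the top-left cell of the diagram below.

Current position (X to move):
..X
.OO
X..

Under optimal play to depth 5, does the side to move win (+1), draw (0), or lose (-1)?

value(..X/.OO/X.., X) = 0

p1 X@[..X/.OO/X..]: (0,0)[X.X/.OO/X..]-1 (0,1)[.XX/.OO/X..]-1 (1,0)[..X/XOO/X..]+0* (2,1)[..X/.OO/XX.]-1 (2,2)[..X/.OO/X.X]-1
p2 O@[..X/XOO/X..]: (0,0)[O.X/XOO/X..]+0* (0,1)[.OX/XOO/X..]-1 (2,1)[..X/XOO/XO.]-1 (2,2)[..X/XOO/X.O]-1
p3 X@[O.X/XOO/X..]: (0,1)[OXX/XOO/X..]-1 (2,1)[O.X/XOO/XX.]-1 (2,2)[O.X/XOO/X.X]+0*
p4 O@[O.X/XOO/X.X]: (0,1)[OOX/XOO/X.X]-1 (2,1)[O.X/XOO/XOX]+0*
p5 X@[O.X/XOO/XOX]: (0,1)[OXX/XOO/XOX]+0*
p6 O@[OXX/XOO/XOX] terminal +0; root [..X/.OO/X..] d5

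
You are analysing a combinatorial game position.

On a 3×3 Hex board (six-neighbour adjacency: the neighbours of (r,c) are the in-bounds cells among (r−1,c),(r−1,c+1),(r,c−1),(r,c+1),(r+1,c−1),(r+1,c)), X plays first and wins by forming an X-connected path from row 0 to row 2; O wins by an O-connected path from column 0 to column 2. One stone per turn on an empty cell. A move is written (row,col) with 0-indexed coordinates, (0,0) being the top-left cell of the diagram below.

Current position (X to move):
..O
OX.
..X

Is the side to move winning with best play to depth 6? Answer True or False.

[..O/OX./..X] X move#1: (0,0):-1/X.O/OX./..X, (0,1):+1/.XO/OX./..X*, (1,2):-1/..O/OXX/..X, (2,0):-1/..O/OX./X.X, (2,1):-1/..O/OX./.XX
[.XO/OX./..X] O move#2: (0,0):-1/OXO/OX./..X*, (1,2):-1/.XO/OXO/..X, (2,0):-1/.XO/OX./O.X, (2,1):-1/.XO/OX./.OX
[OXO/OX./..X] X move#3: (1,2):+1/OXO/OXX/..X*, (2,0):+1/OXO/OX./X.X, (2,1):+1/OXO/OX./.XX
[OXO/OXX/..X] end (terminal -1, O#4); searched ..O/OX./..X to 6

X winning at [..O/OX./..X]: True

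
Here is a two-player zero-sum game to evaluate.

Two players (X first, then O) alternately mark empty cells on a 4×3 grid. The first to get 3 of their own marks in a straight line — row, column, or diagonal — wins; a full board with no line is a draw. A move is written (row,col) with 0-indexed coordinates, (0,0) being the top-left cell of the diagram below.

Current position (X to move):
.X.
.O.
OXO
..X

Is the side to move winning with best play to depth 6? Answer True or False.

ply 1, X at .X./.O./OXO/..X | (0,0)=-1→XX./.O./OXO/..X; (0,2)=-1→.XX/.O./OXO/..X; (1,0)=+1→.X./XO./OXO/..X*; (1,2)=-1→.X./.OX/OXO/..X; (3,0)=-1→.X./.O./OXO/X.X; (3,1)=-1→.X./.O./OXO/.XX
ply 2: .X./XO./OXO/..X is terminal -1 (O); from .X./.O./OXO/..X depth 6

X winning at [.X./.O./OXO/..X]: True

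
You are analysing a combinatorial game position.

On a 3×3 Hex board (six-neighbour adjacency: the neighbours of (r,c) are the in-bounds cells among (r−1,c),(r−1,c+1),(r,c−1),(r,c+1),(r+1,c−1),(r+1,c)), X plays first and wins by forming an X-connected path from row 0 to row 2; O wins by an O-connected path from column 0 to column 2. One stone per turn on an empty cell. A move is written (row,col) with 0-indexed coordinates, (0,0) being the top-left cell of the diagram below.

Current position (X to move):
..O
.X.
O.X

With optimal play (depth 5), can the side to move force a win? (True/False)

p1 X@[..O/.X./O.X]: (0,0)[X.O/.X./O.X]+1* (0,1)[.XO/.X./O.X]+1 (1,0)[..O/XX./O.X]+1 (1,2)[..O/.XX/O.X]-1 (2,1)[..O/.X./OXX]-1
p2 O@[X.O/.X./O.X]: (0,1)[XOO/.X./O.X]-1* (1,0)[X.O/OX./O.X]-1 (1,2)[X.O/.XO/O.X]-1 (2,1)[X.O/.X./OOX]-1
p3 X@[XOO/.X./O.X]: (1,0)[XOO/XX./O.X]+1* (1,2)[XOO/.XX/O.X]-1 (2,1)[XOO/.X./OXX]-1
p4 O@[XOO/XX./O.X]: (1,2)[XOO/XXO/O.X]-1* (2,1)[XOO/XX./OOX]-1
p5 X@[XOO/XXO/O.X]: (2,1)[XOO/XXO/OXX]+1*
p6 O@[XOO/XXO/OXX] terminal -1; root [..O/.X./O.X] d5

X winning at [..O/.X./O.X]: True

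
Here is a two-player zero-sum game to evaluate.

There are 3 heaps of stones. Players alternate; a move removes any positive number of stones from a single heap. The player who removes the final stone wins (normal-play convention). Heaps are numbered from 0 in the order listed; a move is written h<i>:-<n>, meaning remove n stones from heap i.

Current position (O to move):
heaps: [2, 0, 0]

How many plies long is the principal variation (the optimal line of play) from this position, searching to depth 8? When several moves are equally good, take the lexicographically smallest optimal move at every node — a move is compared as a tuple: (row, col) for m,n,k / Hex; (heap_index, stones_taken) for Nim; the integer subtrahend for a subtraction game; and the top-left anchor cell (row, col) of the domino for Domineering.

ply 1, O at (2,0,0) | h0:-1=-1→(1,0,0); h0:-2=+1→(0,0,0)*
ply 2: (0,0,0) is terminal -1 (X); from (2,0,0) depth 8

PV length from [(2,0,0)]: 1 ply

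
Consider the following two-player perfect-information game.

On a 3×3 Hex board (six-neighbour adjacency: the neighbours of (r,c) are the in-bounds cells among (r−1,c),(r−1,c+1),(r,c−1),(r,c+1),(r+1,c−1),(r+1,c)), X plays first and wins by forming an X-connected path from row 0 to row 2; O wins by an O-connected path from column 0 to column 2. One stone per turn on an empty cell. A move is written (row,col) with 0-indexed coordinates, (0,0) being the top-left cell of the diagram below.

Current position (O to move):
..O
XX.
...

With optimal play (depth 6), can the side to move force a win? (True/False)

O winning at [..O/XX./...]: False

[..O/XX./...] O move#1: (0,0):-1/O.O/XX./...*, (0,1):-1/.OO/XX./..., (1,2):-1/..O/XXO/..., (2,0):-1/..O/XX./O.., (2,1):-1/..O/XX./.O., (2,2):-1/..O/XX./..O
[O.O/XX./...] X move#2: (0,1):+1/OXO/XX./...*, (1,2):-1/O.O/XXX/..., (2,0):-1/O.O/XX./X.., (2,1):-1/O.O/XX./.X., (2,2):-1/O.O/XX./..X
[OXO/XX./...] O move#3: (1,2):-1/OXO/XXO/...*, (2,0):-1/OXO/XX./O.., (2,1):-1/OXO/XX./.O., (2,2):-1/OXO/XX./..O
[OXO/XXO/...] X move#4: (2,0):+1/OXO/XXO/X..*, (2,1):+1/OXO/XXO/.X., (2,2):+1/OXO/XXO/..X
[OXO/XXO/X..] end (terminal -1, O#5); searched ..O/XX./... to 6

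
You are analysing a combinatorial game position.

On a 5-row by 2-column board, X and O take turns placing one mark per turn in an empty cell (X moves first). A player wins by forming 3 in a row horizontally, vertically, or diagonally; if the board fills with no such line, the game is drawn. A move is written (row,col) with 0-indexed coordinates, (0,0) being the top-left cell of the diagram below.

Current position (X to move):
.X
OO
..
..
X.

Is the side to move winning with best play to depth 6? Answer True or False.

X winning at [.X/OO/../../X.]: False

[.X/OO/../../X.] X move#1: (0,0):+0/XX/OO/../../X.*, (2,0):+0/.X/OO/X./../X., (2,1):-1/.X/OO/.X/../X., (3,0):+0/.X/OO/../X./X., (3,1):-1/.X/OO/../.X/X., (4,1):-1/.X/OO/../../XX
[XX/OO/../../X.] O move#2: (2,0):+0/XX/OO/O./../X.*, (2,1):+0/XX/OO/.O/../X., (3,0):+0/XX/OO/../O./X., (3,1):+0/XX/OO/../.O/X., (4,1):+0/XX/OO/../../XO
[XX/OO/O./../X.] X move#3: (2,1):-1/XX/OO/OX/../X., (3,0):+0/XX/OO/O./X./X.*, (3,1):-1/XX/OO/O./.X/X., (4,1):-1/XX/OO/O./../XX
[XX/OO/O./X./X.] O move#4: (2,1):+0/XX/OO/OO/X./X.*, (3,1):+0/XX/OO/O./XO/X., (4,1):+0/XX/OO/O./X./XO
[XX/OO/OO/X./X.] X move#5: (3,1):+0/XX/OO/OO/XX/X.*, (4,1):-1/XX/OO/OO/X./XX
[XX/OO/OO/XX/X.] O move#6: (4,1):+0/XX/OO/OO/XX/XO*
[XX/OO/OO/XX/XO] end (terminal +0, X#7); searched .X/OO/../../X. to 6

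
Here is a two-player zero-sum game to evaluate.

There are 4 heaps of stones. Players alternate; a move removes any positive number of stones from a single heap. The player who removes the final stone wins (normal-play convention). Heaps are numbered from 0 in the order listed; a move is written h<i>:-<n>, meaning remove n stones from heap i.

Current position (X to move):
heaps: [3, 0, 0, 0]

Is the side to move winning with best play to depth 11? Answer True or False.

X winning at [(3,0,0,0)]: True

p1 X@[(3,0,0,0)]: h0:-1[(2,0,0,0)]-1 h0:-2[(1,0,0,0)]-1 h0:-3[(0,0,0,0)]+1*
p2 O@[(0,0,0,0)] terminal -1; root [(3,0,0,0)] d11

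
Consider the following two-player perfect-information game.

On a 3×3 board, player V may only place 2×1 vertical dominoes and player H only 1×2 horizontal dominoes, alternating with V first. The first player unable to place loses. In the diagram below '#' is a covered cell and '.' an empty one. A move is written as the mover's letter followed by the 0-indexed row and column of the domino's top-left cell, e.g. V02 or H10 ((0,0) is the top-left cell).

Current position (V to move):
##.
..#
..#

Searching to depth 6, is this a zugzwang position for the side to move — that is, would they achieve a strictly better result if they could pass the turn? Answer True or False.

ply 1, V at ##./..#/..# | V10=+1→##./#.#/#.#*; V11=+1→##./.##/.##
ply 2: ##./#.#/#.# is terminal -1 (H); from ##./..#/..# depth 6
pass branch (H moves first from the same position):
  | ply 1, H at ##./..#/..# | H10=+1→##./###/..#*; H20=+1→##./..#/###
  | ply 2: ##./###/..# is terminal -1 (V); from ##./..#/..# depth 6
V moving scores +1; V passing scores -1

zugzwang(##./..#/..#, V) = False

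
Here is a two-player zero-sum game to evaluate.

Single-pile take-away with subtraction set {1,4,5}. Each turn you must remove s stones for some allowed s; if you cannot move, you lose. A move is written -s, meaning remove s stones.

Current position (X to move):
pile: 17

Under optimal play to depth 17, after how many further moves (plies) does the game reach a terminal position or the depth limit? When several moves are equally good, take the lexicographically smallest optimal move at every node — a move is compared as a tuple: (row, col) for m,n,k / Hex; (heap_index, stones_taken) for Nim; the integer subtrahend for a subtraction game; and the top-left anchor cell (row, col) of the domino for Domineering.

PV length from [17]: 9 plies

p1 X@[17]: -1[16]+1* -4[13]-1 -5[12]-1
p2 O@[16]: -1[15]-1* -4[12]-1 -5[11]-1
p3 X@[15]: -1[14]-1 -4[11]-1 -5[10]+1*
p4 O@[10]: -1[9]-1* -4[6]-1 -5[5]-1
p5 X@[9]: -1[8]+1* -4[5]-1 -5[4]-1
p6 O@[8]: -1[7]-1* -4[4]-1 -5[3]-1
p7 X@[7]: -1[6]-1 -4[3]-1 -5[2]+1*
p8 O@[2]: -1[1]-1*
p9 X@[1]: -1[0]+1*
p10 O@[0] terminal -1; root [17] d17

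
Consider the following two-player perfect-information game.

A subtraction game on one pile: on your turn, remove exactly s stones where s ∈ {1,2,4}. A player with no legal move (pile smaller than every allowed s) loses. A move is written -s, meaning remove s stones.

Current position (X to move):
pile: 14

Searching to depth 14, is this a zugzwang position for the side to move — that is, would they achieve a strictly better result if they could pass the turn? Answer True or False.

zugzwang(14, X) = False

[14] X move#1: -1:-1/13, -2:+1/12*, -4:-1/10
[12] O move#2: -1:-1/11*, -2:-1/10, -4:-1/8
[11] X move#3: -1:-1/10, -2:+1/9*, -4:-1/7
[9] O move#4: -1:-1/8*, -2:-1/7, -4:-1/5
[8] X move#5: -1:-1/7, -2:+1/6*, -4:-1/4
[6] O move#6: -1:-1/5*, -2:-1/4, -4:-1/2
[5] X move#7: -1:-1/4, -2:+1/3*, -4:-1/1
[3] O move#8: -1:-1/2*, -2:-1/1
[2] X move#9: -1:-1/1, -2:+1/0*
[0] end (terminal -1, O#10); searched 14 to 14
suppose X passes — search the same position with O to move:
pass> [14] O move#1: -1:-1/13, -2:+1/12*, -4:-1/10
pass> [12] X move#2: -1:-1/11*, -2:-1/10, -4:-1/8
pass> [11] O move#3: -1:-1/10, -2:+1/9*, -4:-1/7
pass> [9] X move#4: -1:-1/8*, -2:-1/7, -4:-1/5
pass> [8] O move#5: -1:-1/7, -2:+1/6*, -4:-1/4
pass> [6] X move#6: -1:-1/5*, -2:-1/4, -4:-1/2
pass> [5] O move#7: -1:-1/4, -2:+1/3*, -4:-1/1
pass> [3] X move#8: -1:-1/2*, -2:-1/1
pass> [2] O move#9: -1:-1/1, -2:+1/0*
pass> [0] end (terminal -1, X#10); searched 14 to 14
for X: play +1, pass -1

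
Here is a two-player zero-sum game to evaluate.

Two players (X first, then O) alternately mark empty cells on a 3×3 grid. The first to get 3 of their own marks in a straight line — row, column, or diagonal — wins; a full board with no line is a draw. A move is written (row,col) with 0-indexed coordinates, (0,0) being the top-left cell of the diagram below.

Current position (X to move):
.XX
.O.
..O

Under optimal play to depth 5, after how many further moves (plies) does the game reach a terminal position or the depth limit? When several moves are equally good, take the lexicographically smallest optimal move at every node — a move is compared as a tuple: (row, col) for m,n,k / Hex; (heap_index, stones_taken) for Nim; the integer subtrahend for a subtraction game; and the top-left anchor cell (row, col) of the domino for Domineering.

PV length from [.XX/.O./..O]: 1 ply

ply 1, X at .XX/.O./..O | (0,0)=+1→XXX/.O./..O*; (1,0)=-1→.XX/XO./..O; (1,2)=-1→.XX/.OX/..O; (2,0)=-1→.XX/.O./X.O; (2,1)=-1→.XX/.O./.XO
ply 2: XXX/.O./..O is terminal -1 (O); from .XX/.O./..O depth 5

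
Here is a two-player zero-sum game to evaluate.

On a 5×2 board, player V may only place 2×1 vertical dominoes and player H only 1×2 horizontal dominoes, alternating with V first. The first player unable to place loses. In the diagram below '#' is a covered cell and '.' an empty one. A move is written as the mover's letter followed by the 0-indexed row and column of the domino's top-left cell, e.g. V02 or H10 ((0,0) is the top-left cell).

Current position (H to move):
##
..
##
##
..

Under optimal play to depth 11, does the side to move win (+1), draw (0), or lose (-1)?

p1 H@[##/../##/##/..]: H10[##/##/##/##/..]+1* H40[##/../##/##/##]+1
p2 V@[##/##/##/##/..] terminal -1; root [##/../##/##/..] d11

value(##/../##/##/.., H) = +1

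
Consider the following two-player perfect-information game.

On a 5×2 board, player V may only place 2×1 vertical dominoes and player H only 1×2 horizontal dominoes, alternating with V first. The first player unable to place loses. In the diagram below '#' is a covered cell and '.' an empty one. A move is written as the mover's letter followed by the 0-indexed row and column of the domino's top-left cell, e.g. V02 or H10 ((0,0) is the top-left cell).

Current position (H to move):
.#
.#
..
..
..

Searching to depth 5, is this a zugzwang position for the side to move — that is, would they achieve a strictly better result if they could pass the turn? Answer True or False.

zugzwang(.#/.#/../../.., H) = False

ply 1, H at .#/.#/../../.. | H20=-1→.#/.#/##/../..; H30=+1→.#/.#/../##/..*; H40=-1→.#/.#/../../##
ply 2, V at .#/.#/../##/.. | V00=-1→##/##/../##/..*; V10=-1→.#/##/#./##/..
ply 3, H at ##/##/../##/.. | H20=+1→##/##/##/##/..*; H40=+1→##/##/../##/##
ply 4: ##/##/##/##/.. is terminal -1 (V); from .#/.#/../../.. depth 5
if H skipped the turn, V would face:
~ ply 1, V at .#/.#/../../.. | V00=-1→##/##/../../..; V10=-1→.#/##/#./../..; V20=+1→.#/.#/#./#./..*; V21=+1→.#/.#/.#/.#/..; V30=+1→.#/.#/../#./#.; V31=+1→.#/.#/../.#/.#
~ ply 2, H at .#/.#/#./#./.. | H40=-1→.#/.#/#./#./##*
~ ply 3, V at .#/.#/#./#./## | V00=+1→##/##/#./#./##*; V21=+1→.#/.#/##/##/##
~ ply 4: ##/##/#./#./## is terminal -1 (H); from .#/.#/../../.. depth 5
compare (H): move=+1 vs pass=-1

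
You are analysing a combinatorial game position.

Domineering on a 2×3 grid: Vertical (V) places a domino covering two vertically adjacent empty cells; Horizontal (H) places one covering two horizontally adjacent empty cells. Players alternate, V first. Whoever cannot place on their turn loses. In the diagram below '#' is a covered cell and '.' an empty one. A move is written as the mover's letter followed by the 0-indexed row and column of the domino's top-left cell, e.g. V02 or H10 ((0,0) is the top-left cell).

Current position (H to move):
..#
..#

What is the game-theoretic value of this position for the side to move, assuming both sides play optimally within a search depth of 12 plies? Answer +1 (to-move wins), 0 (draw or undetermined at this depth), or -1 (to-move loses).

p1 H@[..#/..#]: H00[###/..#]+1* H10[..#/###]+1
p2 V@[###/..#] terminal -1; root [..#/..#] d12

value(..#/..#, H) = +1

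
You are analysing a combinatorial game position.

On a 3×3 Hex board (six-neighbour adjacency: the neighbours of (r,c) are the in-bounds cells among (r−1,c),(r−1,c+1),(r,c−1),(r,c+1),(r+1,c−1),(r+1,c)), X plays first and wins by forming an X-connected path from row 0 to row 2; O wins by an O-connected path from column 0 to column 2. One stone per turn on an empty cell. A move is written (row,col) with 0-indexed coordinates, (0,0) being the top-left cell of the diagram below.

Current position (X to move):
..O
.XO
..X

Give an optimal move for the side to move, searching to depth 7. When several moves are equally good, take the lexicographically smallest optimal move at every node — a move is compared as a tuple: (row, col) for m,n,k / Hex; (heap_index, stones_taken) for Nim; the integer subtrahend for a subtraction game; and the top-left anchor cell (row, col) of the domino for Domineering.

ply 1, X at ..O/.XO/..X | (0,0)=+1→X.O/.XO/..X*; (0,1)=+1→.XO/.XO/..X; (1,0)=+1→..O/XXO/..X; (2,0)=-1→..O/.XO/X.X; (2,1)=-1→..O/.XO/.XX
ply 2, O at X.O/.XO/..X | (0,1)=-1→XOO/.XO/..X*; (1,0)=-1→X.O/OXO/..X; (2,0)=-1→X.O/.XO/O.X; (2,1)=-1→X.O/.XO/.OX
ply 3, X at XOO/.XO/..X | (1,0)=+1→XOO/XXO/..X*; (2,0)=-1→XOO/.XO/X.X; (2,1)=-1→XOO/.XO/.XX
ply 4, O at XOO/XXO/..X | (2,0)=-1→XOO/XXO/O.X*; (2,1)=-1→XOO/XXO/.OX
ply 5, X at XOO/XXO/O.X | (2,1)=+1→XOO/XXO/OXX*
ply 6: XOO/XXO/OXX is terminal -1 (O); from ..O/.XO/..X depth 7

X's best at [..O/.XO/..X]: (0,0)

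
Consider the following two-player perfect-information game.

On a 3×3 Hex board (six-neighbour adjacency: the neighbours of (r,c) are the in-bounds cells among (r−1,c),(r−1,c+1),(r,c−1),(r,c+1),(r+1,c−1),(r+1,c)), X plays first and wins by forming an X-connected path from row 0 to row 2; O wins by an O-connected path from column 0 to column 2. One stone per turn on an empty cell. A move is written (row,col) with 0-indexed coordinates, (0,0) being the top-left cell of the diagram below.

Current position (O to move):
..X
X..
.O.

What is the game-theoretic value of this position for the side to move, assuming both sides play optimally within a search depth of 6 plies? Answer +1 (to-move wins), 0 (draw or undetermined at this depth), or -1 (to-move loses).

value(..X/X../.O., O) = +1

ply 1, O at ..X/X../.O. | (0,0)=-1→O.X/X../.O.; (0,1)=-1→.OX/X../.O.; (1,1)=-1→..X/XO./.O.; (1,2)=-1→..X/X.O/.O.; (2,0)=+1→..X/X../OO.*; (2,2)=-1→..X/X../.OO
ply 2, X at ..X/X../OO. | (0,0)=-1→X.X/X../OO.*; (0,1)=-1→.XX/X../OO.; (1,1)=-1→..X/XX./OO.; (1,2)=-1→..X/X.X/OO.; (2,2)=-1→..X/X../OOX
ply 3, O at X.X/X../OO. | (0,1)=+1→XOX/X../OO.*; (1,1)=+1→X.X/XO./OO.; (1,2)=+1→X.X/X.O/OO.; (2,2)=+1→X.X/X../OOO
ply 4, X at XOX/X../OO. | (1,1)=-1→XOX/XX./OO.*; (1,2)=-1→XOX/X.X/OO.; (2,2)=-1→XOX/X../OOX
ply 5, O at XOX/XX./OO. | (1,2)=+1→XOX/XXO/OO.*; (2,2)=+1→XOX/XX./OOO
ply 6: XOX/XXO/OO. is terminal -1 (X); from ..X/X../.O. depth 6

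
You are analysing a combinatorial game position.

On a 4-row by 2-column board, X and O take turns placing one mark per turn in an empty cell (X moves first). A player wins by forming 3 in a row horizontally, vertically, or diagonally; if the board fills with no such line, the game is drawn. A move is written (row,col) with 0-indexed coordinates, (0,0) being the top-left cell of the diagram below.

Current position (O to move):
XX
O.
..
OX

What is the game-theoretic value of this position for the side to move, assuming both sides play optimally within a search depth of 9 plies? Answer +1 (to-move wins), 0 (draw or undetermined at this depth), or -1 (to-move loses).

[XX/O./../OX] O move#1: (1,1):+0/XX/OO/../OX, (2,0):+1/XX/O./O./OX*, (2,1):+0/XX/O./.O/OX
[XX/O./O./OX] end (terminal -1, X#2); searched XX/O./../OX to 9

value(XX/O./../OX, O) = +1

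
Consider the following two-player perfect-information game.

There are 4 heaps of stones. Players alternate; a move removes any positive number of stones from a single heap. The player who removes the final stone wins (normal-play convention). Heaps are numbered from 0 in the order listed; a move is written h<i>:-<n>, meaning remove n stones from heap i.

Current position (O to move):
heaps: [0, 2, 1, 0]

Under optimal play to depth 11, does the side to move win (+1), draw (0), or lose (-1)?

[(0,2,1,0)] O move#1: h1:-1:+1/(0,1,1,0)*, h1:-2:-1/(0,0,1,0), h2:-1:-1/(0,2,0,0)
[(0,1,1,0)] X move#2: h1:-1:-1/(0,0,1,0)*, h2:-1:-1/(0,1,0,0)
[(0,0,1,0)] O move#3: h2:-1:+1/(0,0,0,0)*
[(0,0,0,0)] end (terminal -1, X#4); searched (0,2,1,0) to 11

value((0,2,1,0), O) = +1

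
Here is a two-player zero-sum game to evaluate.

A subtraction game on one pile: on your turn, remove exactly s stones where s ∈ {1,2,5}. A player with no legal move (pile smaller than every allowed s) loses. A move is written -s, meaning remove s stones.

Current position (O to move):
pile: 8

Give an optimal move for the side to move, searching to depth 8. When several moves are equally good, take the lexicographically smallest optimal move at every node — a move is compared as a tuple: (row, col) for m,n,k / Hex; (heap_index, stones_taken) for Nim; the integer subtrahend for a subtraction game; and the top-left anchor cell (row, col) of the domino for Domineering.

O's best at [8]: -2

ply 1, O at 8 | -1=-1→7; -2=+1→6*; -5=+1→3
ply 2, X at 6 | -1=-1→5*; -2=-1→4; -5=-1→1
ply 3, O at 5 | -1=-1→4; -2=+1→3*; -5=+1→0
ply 4, X at 3 | -1=-1→2*; -2=-1→1
ply 5, O at 2 | -1=-1→1; -2=+1→0*
ply 6: 0 is terminal -1 (X); from 8 depth 8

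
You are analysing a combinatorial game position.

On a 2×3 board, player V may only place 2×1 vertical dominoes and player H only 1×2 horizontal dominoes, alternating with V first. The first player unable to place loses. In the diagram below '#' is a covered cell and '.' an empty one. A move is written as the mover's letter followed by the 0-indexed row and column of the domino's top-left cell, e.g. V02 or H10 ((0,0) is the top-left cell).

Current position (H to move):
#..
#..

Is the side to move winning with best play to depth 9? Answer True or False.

H winning at [#../#..]: True

p1 H@[#../#..]: H01[###/#..]+1* H11[#../###]+1
p2 V@[###/#..] terminal -1; root [#../#..] d9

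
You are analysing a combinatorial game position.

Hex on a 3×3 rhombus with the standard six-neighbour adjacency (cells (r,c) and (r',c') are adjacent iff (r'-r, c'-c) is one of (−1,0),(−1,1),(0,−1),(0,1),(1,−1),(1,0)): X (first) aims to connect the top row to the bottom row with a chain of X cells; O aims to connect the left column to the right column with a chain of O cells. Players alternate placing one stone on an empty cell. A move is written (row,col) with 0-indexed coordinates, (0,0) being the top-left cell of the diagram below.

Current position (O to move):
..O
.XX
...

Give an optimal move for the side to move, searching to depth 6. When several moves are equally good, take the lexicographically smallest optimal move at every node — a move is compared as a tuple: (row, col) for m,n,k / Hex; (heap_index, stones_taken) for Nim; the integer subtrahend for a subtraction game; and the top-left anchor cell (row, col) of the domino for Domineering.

O's best at [..O/.XX/...]: (0,1)

[..O/.XX/...] O move#1: (0,0):-1/O.O/.XX/..., (0,1):+1/.OO/.XX/...*, (1,0):-1/..O/OXX/..., (2,0):-1/..O/.XX/O.., (2,1):-1/..O/.XX/.O., (2,2):-1/..O/.XX/..O
[.OO/.XX/...] X move#2: (0,0):-1/XOO/.XX/...*, (1,0):-1/.OO/XXX/..., (2,0):-1/.OO/.XX/X.., (2,1):-1/.OO/.XX/.X., (2,2):-1/.OO/.XX/..X
[XOO/.XX/...] O move#3: (1,0):+1/XOO/OXX/...*, (2,0):-1/XOO/.XX/O.., (2,1):-1/XOO/.XX/.O., (2,2):-1/XOO/.XX/..O
[XOO/OXX/...] end (terminal -1, X#4); searched ..O/.XX/... to 6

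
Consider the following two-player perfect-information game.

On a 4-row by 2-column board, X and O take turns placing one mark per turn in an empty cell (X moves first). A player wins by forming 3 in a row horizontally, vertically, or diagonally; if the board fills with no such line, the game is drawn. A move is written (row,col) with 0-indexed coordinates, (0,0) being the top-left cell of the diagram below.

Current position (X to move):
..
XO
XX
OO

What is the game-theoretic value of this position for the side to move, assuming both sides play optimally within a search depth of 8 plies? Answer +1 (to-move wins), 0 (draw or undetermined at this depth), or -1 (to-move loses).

p1 X@[../XO/XX/OO]: (0,0)[X./XO/XX/OO]+1* (0,1)[.X/XO/XX/OO]+0
p2 O@[X./XO/XX/OO] terminal -1; root [../XO/XX/OO] d8

value(../XO/XX/OO, X) = +1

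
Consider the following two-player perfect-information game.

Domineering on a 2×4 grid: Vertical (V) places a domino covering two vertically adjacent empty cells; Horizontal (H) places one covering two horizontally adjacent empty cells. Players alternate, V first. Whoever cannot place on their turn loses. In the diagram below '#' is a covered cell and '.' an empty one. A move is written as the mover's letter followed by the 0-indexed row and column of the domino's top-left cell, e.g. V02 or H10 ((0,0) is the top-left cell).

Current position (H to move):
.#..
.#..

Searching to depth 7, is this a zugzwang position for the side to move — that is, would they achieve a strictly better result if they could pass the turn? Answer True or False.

ply 1, H at .#../.#.. | H02=+1→.###/.#..*; H12=+1→.#../.###
ply 2, V at .###/.#.. | V00=-1→####/##..*
ply 3, H at ####/##.. | H12=+1→####/####*
ply 4: ####/#### is terminal -1 (V); from .#../.#.. depth 7
pass branch (V moves first from the same position):
  | ply 1, V at .#../.#.. | V00=-1→##../##..; V02=+1→.##./.##.*; V03=+1→.#.#/.#.#
  | ply 2: .##./.##. is terminal -1 (H); from .#../.#.. depth 7
H moving scores +1; H passing scores -1

zugzwang(.#../.#.., H) = False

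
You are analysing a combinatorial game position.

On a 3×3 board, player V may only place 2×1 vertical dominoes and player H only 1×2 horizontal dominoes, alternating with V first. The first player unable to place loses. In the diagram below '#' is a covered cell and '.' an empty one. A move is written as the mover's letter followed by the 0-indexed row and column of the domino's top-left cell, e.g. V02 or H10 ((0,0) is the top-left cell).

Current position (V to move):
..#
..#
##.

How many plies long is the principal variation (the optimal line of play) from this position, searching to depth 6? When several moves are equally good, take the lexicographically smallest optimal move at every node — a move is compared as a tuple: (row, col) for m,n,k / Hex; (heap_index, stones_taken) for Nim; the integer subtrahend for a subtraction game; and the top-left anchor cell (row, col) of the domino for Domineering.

p1 V@[..#/..#/##.]: V00[#.#/#.#/##.]+1* V01[.##/.##/##.]+1
p2 H@[#.#/#.#/##.] terminal -1; root [..#/..#/##.] d6

PV length from [..#/..#/##.]: 1 ply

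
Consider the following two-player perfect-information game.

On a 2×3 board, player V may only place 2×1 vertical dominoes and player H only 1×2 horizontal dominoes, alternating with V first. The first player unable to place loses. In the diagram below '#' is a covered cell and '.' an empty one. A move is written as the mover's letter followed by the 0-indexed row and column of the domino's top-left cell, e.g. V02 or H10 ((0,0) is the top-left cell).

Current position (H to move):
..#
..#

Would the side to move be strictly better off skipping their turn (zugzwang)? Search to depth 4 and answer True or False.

zugzwang(..#/..#, H) = False

p1 H@[..#/..#]: H00[###/..#]+1* H10[..#/###]+1
p2 V@[###/..#] terminal -1; root [..#/..#] d4
suppose H passes — search the same position with V to move:
pass> p1 V@[..#/..#]: V00[#.#/#.#]+1* V01[.##/.##]+1
pass> p2 H@[#.#/#.#] terminal -1; root [..#/..#] d4
for H: play +1, pass -1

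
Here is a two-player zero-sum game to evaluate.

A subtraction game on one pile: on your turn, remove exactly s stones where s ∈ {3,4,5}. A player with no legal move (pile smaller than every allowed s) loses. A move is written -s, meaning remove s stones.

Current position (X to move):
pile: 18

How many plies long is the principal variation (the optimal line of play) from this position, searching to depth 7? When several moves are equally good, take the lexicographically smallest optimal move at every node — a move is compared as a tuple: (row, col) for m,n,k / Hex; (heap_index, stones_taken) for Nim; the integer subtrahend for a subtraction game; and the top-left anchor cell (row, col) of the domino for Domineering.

[18] X move#1: -3:-1/15*, -4:-1/14, -5:-1/13
[15] O move#2: -3:-1/12, -4:-1/11, -5:+1/10*
[10] X move#3: -3:-1/7*, -4:-1/6, -5:-1/5
[7] O move#4: -3:-1/4, -4:-1/3, -5:+1/2*
[2] end (terminal -1, X#5); searched 18 to 7

PV length from [18]: 4 plies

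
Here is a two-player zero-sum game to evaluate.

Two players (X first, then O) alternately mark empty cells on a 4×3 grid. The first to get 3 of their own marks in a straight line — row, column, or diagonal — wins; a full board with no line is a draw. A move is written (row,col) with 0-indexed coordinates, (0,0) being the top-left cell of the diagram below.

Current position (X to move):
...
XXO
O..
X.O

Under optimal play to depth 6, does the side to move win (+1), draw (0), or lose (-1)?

value(.../XXO/O../X.O, X) = +1

[.../XXO/O../X.O] X move#1: (0,0):-1/X../XXO/O../X.O, (0,1):-1/.X./XXO/O../X.O, (0,2):-1/..X/XXO/O../X.O, (2,1):-1/.../XXO/OX./X.O, (2,2):+1/.../XXO/O.X/X.O*, (3,1):-1/.../XXO/O../XXO
[.../XXO/O.X/X.O] O move#2: (0,0):-1/O../XXO/O.X/X.O*, (0,1):-1/.O./XXO/O.X/X.O, (0,2):-1/..O/XXO/O.X/X.O, (2,1):-1/.../XXO/OOX/X.O, (3,1):-1/.../XXO/O.X/XOO
[O../XXO/O.X/X.O] X move#3: (0,1):+0/OX./XXO/O.X/X.O, (0,2):+0/O.X/XXO/O.X/X.O, (2,1):+1/O../XXO/OXX/X.O*, (3,1):+0/O../XXO/O.X/XXO
[O../XXO/OXX/X.O] O move#4: (0,1):-1/OO./XXO/OXX/X.O*, (0,2):-1/O.O/XXO/OXX/X.O, (3,1):-1/O../XXO/OXX/XOO
[OO./XXO/OXX/X.O] X move#5: (0,2):+0/OOX/XXO/OXX/X.O, (3,1):+1/OO./XXO/OXX/XXO*
[OO./XXO/OXX/XXO] end (terminal -1, O#6); searched .../XXO/O../X.O to 6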